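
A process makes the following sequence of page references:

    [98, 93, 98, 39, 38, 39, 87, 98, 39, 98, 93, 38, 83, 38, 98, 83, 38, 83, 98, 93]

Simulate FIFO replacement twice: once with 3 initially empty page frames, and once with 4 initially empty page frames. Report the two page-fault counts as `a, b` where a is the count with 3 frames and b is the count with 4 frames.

12, 9

3 frames: F F . F F . F F F . F F F . F . . . . F → 12 faults.
4 frames: F F . F F . F F . . F . F F . . . . . . → 9 faults.
9 < 12: adding a frame reduced faults, as is typical.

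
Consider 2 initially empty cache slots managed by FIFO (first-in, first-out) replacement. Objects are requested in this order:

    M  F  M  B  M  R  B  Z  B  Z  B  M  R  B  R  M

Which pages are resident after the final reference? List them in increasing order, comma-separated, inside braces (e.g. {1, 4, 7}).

{B, M}

M: fault, frames [M]
F: fault, frames [M, F]
M: hit
B: fault, evict M, frames [F, B]
M: fault, evict F, frames [B, M]
R: fault, evict B, frames [M, R]
B: fault, evict M, frames [R, B]
Z: fault, evict R, frames [B, Z]
B: hit
Z: hit
B: hit
M: fault, evict B, frames [Z, M]
R: fault, evict Z, frames [M, R]
B: fault, evict M, frames [R, B]
R: hit
M: fault, evict R, frames [B, M]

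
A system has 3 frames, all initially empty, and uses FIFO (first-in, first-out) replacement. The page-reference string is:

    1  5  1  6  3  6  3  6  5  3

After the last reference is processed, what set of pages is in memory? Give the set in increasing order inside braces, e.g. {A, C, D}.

1 -> miss, frames [1]
5 -> miss, frames [1, 5]
1 -> hit
6 -> miss, frames [1, 5, 6]
3 -> miss, evict 1, frames [5, 6, 3]
6 -> hit
3 -> hit
6 -> hit
5 -> hit
3 -> hit

{3, 5, 6}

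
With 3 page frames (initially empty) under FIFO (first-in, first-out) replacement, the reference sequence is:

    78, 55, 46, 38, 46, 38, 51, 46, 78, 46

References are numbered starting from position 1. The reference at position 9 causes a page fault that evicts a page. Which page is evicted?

pos 1: 78 -> miss, frames (78)
pos 2: 55 -> miss, frames (78 55)
pos 3: 46 -> miss, frames (78 55 46)
pos 4: 38 -> miss, evict 78, frames (55 46 38)
pos 5: 46 -> hit
pos 6: 38 -> hit
pos 7: 51 -> miss, evict 55, frames (46 38 51)
pos 8: 46 -> hit
pos 9: 78 -> miss, evict 46, frames (38 51 78)
At position 9, page 46 is evicted.

46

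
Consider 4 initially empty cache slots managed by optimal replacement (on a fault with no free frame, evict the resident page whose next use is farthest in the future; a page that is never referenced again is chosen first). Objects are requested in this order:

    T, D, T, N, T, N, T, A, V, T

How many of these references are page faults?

5

T → fault, frames {T}
D → fault, frames {T,D}
T → hit
N → fault, frames {T,D,N}
T → hit
N → hit
T → hit
A → fault, frames {T,D,N,A}
V → fault, evict A, frames {T,D,N,V}
T → hit
Page faults: 5.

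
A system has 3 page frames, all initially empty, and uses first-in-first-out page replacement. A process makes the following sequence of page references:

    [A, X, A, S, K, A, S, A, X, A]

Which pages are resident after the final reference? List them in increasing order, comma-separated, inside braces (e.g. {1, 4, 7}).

{A, K, X}

A: fault, frames {A}
X: fault, frames {A,X}
A: hit
S: fault, frames {A,X,S}
K: fault, evict A, frames {X,S,K}
A: fault, evict X, frames {S,K,A}
S: hit
A: hit
X: fault, evict S, frames {K,A,X}
A: hit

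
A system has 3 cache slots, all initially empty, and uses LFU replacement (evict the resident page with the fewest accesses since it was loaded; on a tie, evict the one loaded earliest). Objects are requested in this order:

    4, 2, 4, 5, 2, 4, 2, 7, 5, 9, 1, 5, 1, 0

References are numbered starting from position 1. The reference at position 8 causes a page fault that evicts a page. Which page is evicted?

5

pos 1: 4 -> miss, frames [4]
pos 2: 2 -> miss, frames [4, 2]
pos 3: 4 -> hit
pos 4: 5 -> miss, frames [4, 2, 5]
pos 5: 2 -> hit
pos 6: 4 -> hit
pos 7: 2 -> hit
pos 8: 7 -> miss, evict 5, frames [4, 2, 7]
At position 8, page 5 is evicted.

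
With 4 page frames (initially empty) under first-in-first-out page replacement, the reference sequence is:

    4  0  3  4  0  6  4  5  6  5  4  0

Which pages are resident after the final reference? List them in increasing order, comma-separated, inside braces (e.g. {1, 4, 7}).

4 -> miss, frames [4]
0 -> miss, frames [4, 0]
3 -> miss, frames [4, 0, 3]
4 -> hit
0 -> hit
6 -> miss, frames [4, 0, 3, 6]
4 -> hit
5 -> miss, evict 4, frames [0, 3, 6, 5]
6 -> hit
5 -> hit
4 -> miss, evict 0, frames [3, 6, 5, 4]
0 -> miss, evict 3, frames [6, 5, 4, 0]

{0, 4, 5, 6}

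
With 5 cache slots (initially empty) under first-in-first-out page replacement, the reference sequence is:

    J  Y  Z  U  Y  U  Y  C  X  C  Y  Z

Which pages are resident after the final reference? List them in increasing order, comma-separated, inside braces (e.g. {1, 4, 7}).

J -> fault, frames (J)
Y -> fault, frames (J Y)
Z -> fault, frames (J Y Z)
U -> fault, frames (J Y Z U)
Y -> hit
U -> hit
Y -> hit
C -> fault, frames (J Y Z U C)
X -> fault, evict J, frames (Y Z U C X)
C -> hit
Y -> hit
Z -> hit

{C, U, X, Y, Z}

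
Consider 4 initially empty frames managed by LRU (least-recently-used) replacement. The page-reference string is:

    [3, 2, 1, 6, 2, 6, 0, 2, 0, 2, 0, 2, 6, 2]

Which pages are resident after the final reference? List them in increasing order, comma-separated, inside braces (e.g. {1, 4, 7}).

{0, 1, 2, 6}

3 -> miss, frames (3)
2 -> miss, frames (3 2)
1 -> miss, frames (3 2 1)
6 -> miss, frames (3 2 1 6)
2 -> hit
6 -> hit
0 -> miss, evict 3, frames (1 2 6 0)
2 -> hit
0 -> hit
2 -> hit
0 -> hit
2 -> hit
6 -> hit
2 -> hit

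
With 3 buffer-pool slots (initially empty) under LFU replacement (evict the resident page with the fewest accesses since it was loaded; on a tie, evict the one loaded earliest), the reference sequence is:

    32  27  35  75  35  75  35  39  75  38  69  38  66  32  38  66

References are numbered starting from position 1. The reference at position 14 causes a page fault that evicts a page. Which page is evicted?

66

pos 1: 32: miss, frames [32]
pos 2: 27: miss, frames [32, 27]
pos 3: 35: miss, frames [32, 27, 35]
pos 4: 75: miss, evict 32, frames [27, 35, 75]
pos 5: 35: hit
pos 6: 75: hit
pos 7: 35: hit
pos 8: 39: miss, evict 27, frames [35, 75, 39]
pos 9: 75: hit
pos 10: 38: miss, evict 39, frames [35, 75, 38]
pos 11: 69: miss, evict 38, frames [35, 75, 69]
pos 12: 38: miss, evict 69, frames [35, 75, 38]
pos 13: 66: miss, evict 38, frames [35, 75, 66]
pos 14: 32: miss, evict 66, frames [35, 75, 32]
At position 14, page 66 is evicted.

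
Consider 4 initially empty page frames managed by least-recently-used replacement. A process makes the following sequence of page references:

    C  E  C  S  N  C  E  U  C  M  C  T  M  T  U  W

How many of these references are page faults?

C: fault, frames (C)
E: fault, frames (C E)
C: hit
S: fault, frames (E C S)
N: fault, frames (E C S N)
C: hit
E: hit
U: fault, evict S, frames (N C E U)
C: hit
M: fault, evict N, frames (E U C M)
C: hit
T: fault, evict E, frames (U M C T)
M: hit
T: hit
U: hit
W: fault, evict C, frames (M T U W)
Page faults: 8.

8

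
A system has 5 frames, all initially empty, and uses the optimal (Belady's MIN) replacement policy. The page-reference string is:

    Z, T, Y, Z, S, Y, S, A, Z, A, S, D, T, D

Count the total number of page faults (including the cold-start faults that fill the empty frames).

Z → fault, frames {Z}
T → fault, frames {Z,T}
Y → fault, frames {Z,T,Y}
Z → hit
S → fault, frames {Z,T,Y,S}
Y → hit
S → hit
A → fault, frames {Z,T,Y,S,A}
Z → hit
A → hit
S → hit
D → fault, evict A, frames {Z,T,Y,S,D}
T → hit
D → hit
Page faults: 6.

6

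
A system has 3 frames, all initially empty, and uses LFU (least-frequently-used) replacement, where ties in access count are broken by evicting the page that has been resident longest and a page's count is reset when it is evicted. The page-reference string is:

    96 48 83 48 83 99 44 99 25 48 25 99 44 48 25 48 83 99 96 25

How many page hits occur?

96: miss, frames {96}
48: miss, frames {96,48}
83: miss, frames {96,48,83}
48: hit
83: hit
99: miss, evict 96, frames {48,83,99}
44: miss, evict 99, frames {48,83,44}
99: miss, evict 44, frames {48,83,99}
25: miss, evict 99, frames {48,83,25}
48: hit
25: hit
99: miss, evict 83, frames {48,25,99}
44: miss, evict 99, frames {48,25,44}
48: hit
25: hit
48: hit
83: miss, evict 44, frames {48,25,83}
99: miss, evict 83, frames {48,25,99}
96: miss, evict 99, frames {48,25,96}
25: hit
Hits: 8.

8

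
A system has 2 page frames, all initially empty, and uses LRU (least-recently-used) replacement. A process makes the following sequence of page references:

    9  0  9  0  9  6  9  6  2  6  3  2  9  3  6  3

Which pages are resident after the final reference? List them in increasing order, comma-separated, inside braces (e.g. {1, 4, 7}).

{3, 6}

9: fault, frames [9]
0: fault, frames [9, 0]
9: hit
0: hit
9: hit
6: fault, evict 0, frames [9, 6]
9: hit
6: hit
2: fault, evict 9, frames [6, 2]
6: hit
3: fault, evict 2, frames [6, 3]
2: fault, evict 6, frames [3, 2]
9: fault, evict 3, frames [2, 9]
3: fault, evict 2, frames [9, 3]
6: fault, evict 9, frames [3, 6]
3: hit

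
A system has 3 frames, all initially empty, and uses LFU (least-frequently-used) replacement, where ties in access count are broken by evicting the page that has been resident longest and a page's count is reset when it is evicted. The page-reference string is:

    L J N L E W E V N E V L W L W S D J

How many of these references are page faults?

L → miss, frames {L}
J → miss, frames {L,J}
N → miss, frames {L,J,N}
L → hit
E → miss, evict J, frames {L,N,E}
W → miss, evict N, frames {L,E,W}
E → hit
V → miss, evict W, frames {L,E,V}
N → miss, evict V, frames {L,E,N}
E → hit
V → miss, evict N, frames {L,E,V}
L → hit
W → miss, evict V, frames {L,E,W}
L → hit
W → hit
S → miss, evict W, frames {L,E,S}
D → miss, evict S, frames {L,E,D}
J → miss, evict D, frames {L,E,J}
Page faults: 12.

12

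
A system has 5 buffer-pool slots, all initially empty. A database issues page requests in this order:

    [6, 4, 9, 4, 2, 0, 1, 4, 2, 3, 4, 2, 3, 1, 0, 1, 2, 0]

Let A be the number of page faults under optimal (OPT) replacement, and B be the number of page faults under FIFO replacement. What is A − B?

-1

Under OPT: F F F . F F F . . F . . . . . . . . → 7 faults.
Under FIFO: F F F . F F F . . F F . . . . . . . → 8 faults.
A − B = 7 − 8 = -1.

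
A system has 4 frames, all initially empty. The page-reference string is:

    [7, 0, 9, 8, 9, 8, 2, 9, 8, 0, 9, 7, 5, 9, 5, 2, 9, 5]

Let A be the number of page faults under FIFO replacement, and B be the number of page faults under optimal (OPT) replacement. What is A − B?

Under FIFO: F F F F . . F . . . . F F F . . . . → 8 faults.
Under OPT: F F F F . . F . . . . F F . . . . . → 7 faults.
A − B = 8 − 7 = 1.

1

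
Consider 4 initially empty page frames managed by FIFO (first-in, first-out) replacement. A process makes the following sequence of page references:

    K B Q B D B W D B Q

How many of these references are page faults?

5

K: fault, frames [K]
B: fault, frames [K, B]
Q: fault, frames [K, B, Q]
B: hit
D: fault, frames [K, B, Q, D]
B: hit
W: fault, evict K, frames [B, Q, D, W]
D: hit
B: hit
Q: hit
Page faults: 5.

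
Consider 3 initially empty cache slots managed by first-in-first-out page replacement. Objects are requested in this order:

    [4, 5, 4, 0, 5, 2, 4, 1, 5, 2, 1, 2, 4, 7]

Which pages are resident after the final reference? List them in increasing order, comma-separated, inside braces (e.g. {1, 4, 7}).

{2, 4, 7}

4 → miss, frames [4]
5 → miss, frames [4, 5]
4 → hit
0 → miss, frames [4, 5, 0]
5 → hit
2 → miss, evict 4, frames [5, 0, 2]
4 → miss, evict 5, frames [0, 2, 4]
1 → miss, evict 0, frames [2, 4, 1]
5 → miss, evict 2, frames [4, 1, 5]
2 → miss, evict 4, frames [1, 5, 2]
1 → hit
2 → hit
4 → miss, evict 1, frames [5, 2, 4]
7 → miss, evict 5, frames [2, 4, 7]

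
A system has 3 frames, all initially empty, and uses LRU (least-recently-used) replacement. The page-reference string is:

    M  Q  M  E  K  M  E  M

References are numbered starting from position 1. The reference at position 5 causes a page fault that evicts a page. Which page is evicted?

Q

pos 1: M -> fault, frames {M}
pos 2: Q -> fault, frames {M,Q}
pos 3: M -> hit
pos 4: E -> fault, frames {Q,M,E}
pos 5: K -> fault, evict Q, frames {M,E,K}
At position 5, page Q is evicted.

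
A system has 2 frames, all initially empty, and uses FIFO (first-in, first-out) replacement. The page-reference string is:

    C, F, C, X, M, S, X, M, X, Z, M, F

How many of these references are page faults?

9

C → miss, frames (C)
F → miss, frames (C F)
C → hit
X → miss, evict C, frames (F X)
M → miss, evict F, frames (X M)
S → miss, evict X, frames (M S)
X → miss, evict M, frames (S X)
M → miss, evict S, frames (X M)
X → hit
Z → miss, evict X, frames (M Z)
M → hit
F → miss, evict M, frames (Z F)
Page faults: 9.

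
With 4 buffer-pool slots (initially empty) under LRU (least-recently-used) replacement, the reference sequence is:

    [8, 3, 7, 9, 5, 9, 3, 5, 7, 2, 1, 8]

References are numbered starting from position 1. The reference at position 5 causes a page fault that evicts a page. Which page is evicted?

pos 1: 8: fault, frames [8]
pos 2: 3: fault, frames [8, 3]
pos 3: 7: fault, frames [8, 3, 7]
pos 4: 9: fault, frames [8, 3, 7, 9]
pos 5: 5: fault, evict 8, frames [3, 7, 9, 5]
At position 5, page 8 is evicted.

8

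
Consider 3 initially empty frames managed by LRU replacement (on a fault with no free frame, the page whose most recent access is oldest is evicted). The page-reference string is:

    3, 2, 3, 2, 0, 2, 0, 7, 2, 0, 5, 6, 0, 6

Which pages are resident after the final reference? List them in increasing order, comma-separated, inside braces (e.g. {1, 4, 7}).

3 → fault, frames (3)
2 → fault, frames (3 2)
3 → hit
2 → hit
0 → fault, frames (3 2 0)
2 → hit
0 → hit
7 → fault, evict 3, frames (2 0 7)
2 → hit
0 → hit
5 → fault, evict 7, frames (2 0 5)
6 → fault, evict 2, frames (0 5 6)
0 → hit
6 → hit

{0, 5, 6}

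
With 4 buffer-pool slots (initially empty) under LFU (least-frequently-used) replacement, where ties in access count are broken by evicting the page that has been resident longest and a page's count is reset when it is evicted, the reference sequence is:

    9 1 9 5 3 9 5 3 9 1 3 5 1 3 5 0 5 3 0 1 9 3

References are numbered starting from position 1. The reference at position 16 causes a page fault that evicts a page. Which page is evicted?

1

pos 1: 9 -> fault, frames {9}
pos 2: 1 -> fault, frames {9,1}
pos 3: 9 -> hit
pos 4: 5 -> fault, frames {9,1,5}
pos 5: 3 -> fault, frames {9,1,5,3}
pos 6: 9 -> hit
pos 7: 5 -> hit
pos 8: 3 -> hit
pos 9: 9 -> hit
pos 10: 1 -> hit
pos 11: 3 -> hit
pos 12: 5 -> hit
pos 13: 1 -> hit
pos 14: 3 -> hit
pos 15: 5 -> hit
pos 16: 0 -> fault, evict 1, frames {9,5,3,0}
At position 16, page 1 is evicted.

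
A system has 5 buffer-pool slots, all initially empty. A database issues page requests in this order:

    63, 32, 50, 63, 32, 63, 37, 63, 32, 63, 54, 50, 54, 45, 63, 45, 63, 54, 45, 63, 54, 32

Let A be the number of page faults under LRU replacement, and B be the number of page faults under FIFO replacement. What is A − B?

-2

Under LRU: F F F . . . F . . . F . . F . . . . . . . . → 6 faults.
Under FIFO: F F F . . . F . . . F . . F F . . . . . . F → 8 faults.
A − B = 6 − 8 = -2.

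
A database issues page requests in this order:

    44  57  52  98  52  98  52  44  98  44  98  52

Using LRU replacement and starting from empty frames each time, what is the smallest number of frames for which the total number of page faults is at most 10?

f=1: 12 faults
f=2: 7 faults
f=3: 5 faults
f=4: 4 faults
Smallest f with faults ≤ 10 is 2.

2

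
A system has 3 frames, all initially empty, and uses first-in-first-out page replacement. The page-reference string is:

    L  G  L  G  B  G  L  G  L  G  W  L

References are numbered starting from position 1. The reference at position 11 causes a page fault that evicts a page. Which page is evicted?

L

pos 1: L → miss, frames {L}
pos 2: G → miss, frames {L,G}
pos 3: L → hit
pos 4: G → hit
pos 5: B → miss, frames {L,G,B}
pos 6: G → hit
pos 7: L → hit
pos 8: G → hit
pos 9: L → hit
pos 10: G → hit
pos 11: W → miss, evict L, frames {G,B,W}
At position 11, page L is evicted.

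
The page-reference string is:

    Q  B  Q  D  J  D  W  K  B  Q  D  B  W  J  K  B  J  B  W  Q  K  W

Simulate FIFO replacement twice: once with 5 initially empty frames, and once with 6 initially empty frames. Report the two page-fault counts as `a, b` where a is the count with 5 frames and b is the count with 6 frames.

5 frames: F F . F F . F F . F . F . . . . . . . . . . → 8 faults.
6 frames: F F . F F . F F . . . . . . . . . . . . . . → 6 faults.
6 < 8: adding a frame reduced faults, as is typical.

8, 6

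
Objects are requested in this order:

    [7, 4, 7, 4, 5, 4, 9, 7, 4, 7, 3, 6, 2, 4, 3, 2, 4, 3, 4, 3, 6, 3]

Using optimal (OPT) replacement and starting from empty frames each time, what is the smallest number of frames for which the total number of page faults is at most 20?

2

f=1: 22 faults
f=2: 11 faults
f=3: 8 faults
f=4: 7 faults
f=5: 7 faults
f=6: 7 faults
f=7: 7 faults
Smallest f with faults ≤ 20 is 2.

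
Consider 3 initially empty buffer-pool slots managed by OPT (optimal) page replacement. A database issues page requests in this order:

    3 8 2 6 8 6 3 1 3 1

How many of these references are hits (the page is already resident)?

5

3: fault, frames [3]
8: fault, frames [3, 8]
2: fault, frames [3, 8, 2]
6: fault, evict 2, frames [3, 8, 6]
8: hit
6: hit
3: hit
1: fault, evict 6, frames [3, 8, 1]
3: hit
1: hit
Hits: 5.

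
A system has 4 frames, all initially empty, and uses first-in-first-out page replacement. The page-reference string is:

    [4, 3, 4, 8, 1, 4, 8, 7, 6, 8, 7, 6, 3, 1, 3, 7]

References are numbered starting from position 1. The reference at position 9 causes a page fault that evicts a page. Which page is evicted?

3

pos 1: 4 -> miss, frames {4}
pos 2: 3 -> miss, frames {4,3}
pos 3: 4 -> hit
pos 4: 8 -> miss, frames {4,3,8}
pos 5: 1 -> miss, frames {4,3,8,1}
pos 6: 4 -> hit
pos 7: 8 -> hit
pos 8: 7 -> miss, evict 4, frames {3,8,1,7}
pos 9: 6 -> miss, evict 3, frames {8,1,7,6}
At position 9, page 3 is evicted.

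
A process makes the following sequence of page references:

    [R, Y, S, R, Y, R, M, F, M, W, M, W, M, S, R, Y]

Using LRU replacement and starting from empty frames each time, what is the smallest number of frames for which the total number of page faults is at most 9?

f=1: 16 faults
f=2: 11 faults
f=3: 9 faults
f=4: 9 faults
f=5: 8 faults
f=6: 6 faults
Smallest f with faults ≤ 9 is 3.

3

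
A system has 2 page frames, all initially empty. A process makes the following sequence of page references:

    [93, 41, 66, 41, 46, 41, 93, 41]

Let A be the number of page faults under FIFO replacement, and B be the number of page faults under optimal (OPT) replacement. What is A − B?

1

Under FIFO: F F F . F F F . → 6 faults.
Under OPT: F F F . F . F . → 5 faults.
A − B = 6 − 5 = 1.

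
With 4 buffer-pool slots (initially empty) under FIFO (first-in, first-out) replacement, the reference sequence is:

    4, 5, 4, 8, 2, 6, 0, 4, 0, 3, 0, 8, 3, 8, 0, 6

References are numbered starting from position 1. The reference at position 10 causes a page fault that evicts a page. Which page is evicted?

2

pos 1: 4 -> fault, frames (4)
pos 2: 5 -> fault, frames (4 5)
pos 3: 4 -> hit
pos 4: 8 -> fault, frames (4 5 8)
pos 5: 2 -> fault, frames (4 5 8 2)
pos 6: 6 -> fault, evict 4, frames (5 8 2 6)
pos 7: 0 -> fault, evict 5, frames (8 2 6 0)
pos 8: 4 -> fault, evict 8, frames (2 6 0 4)
pos 9: 0 -> hit
pos 10: 3 -> fault, evict 2, frames (6 0 4 3)
At position 10, page 2 is evicted.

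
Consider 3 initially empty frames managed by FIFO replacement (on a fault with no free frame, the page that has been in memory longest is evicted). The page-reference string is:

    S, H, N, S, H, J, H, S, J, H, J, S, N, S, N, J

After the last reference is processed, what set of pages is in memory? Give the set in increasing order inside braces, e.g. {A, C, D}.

S → fault, frames {S}
H → fault, frames {S,H}
N → fault, frames {S,H,N}
S → hit
H → hit
J → fault, evict S, frames {H,N,J}
H → hit
S → fault, evict H, frames {N,J,S}
J → hit
H → fault, evict N, frames {J,S,H}
J → hit
S → hit
N → fault, evict J, frames {S,H,N}
S → hit
N → hit
J → fault, evict S, frames {H,N,J}

{H, J, N}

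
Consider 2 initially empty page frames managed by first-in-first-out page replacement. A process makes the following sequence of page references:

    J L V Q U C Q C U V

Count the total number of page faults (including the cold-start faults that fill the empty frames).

J: miss, frames (J)
L: miss, frames (J L)
V: miss, evict J, frames (L V)
Q: miss, evict L, frames (V Q)
U: miss, evict V, frames (Q U)
C: miss, evict Q, frames (U C)
Q: miss, evict U, frames (C Q)
C: hit
U: miss, evict C, frames (Q U)
V: miss, evict Q, frames (U V)
Page faults: 9.

9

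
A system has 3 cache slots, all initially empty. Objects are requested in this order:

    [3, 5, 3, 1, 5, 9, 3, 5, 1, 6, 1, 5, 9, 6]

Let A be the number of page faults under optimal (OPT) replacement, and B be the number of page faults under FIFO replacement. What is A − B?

-2

Under OPT: F F . F . F . . F F . . F . → 7 faults.
Under FIFO: F F . F . F F F F F . . F . → 9 faults.
A − B = 7 − 9 = -2.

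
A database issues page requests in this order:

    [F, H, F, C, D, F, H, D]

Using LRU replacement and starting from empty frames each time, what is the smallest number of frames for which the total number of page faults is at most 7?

f=1: 8 faults
f=2: 7 faults
f=3: 5 faults
f=4: 4 faults
Smallest f with faults ≤ 7 is 2.

2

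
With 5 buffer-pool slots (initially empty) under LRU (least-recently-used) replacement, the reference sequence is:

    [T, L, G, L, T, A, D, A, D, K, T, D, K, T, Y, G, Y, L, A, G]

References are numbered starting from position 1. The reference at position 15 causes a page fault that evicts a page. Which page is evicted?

L

pos 1: T: fault, frames [T]
pos 2: L: fault, frames [T, L]
pos 3: G: fault, frames [T, L, G]
pos 4: L: hit
pos 5: T: hit
pos 6: A: fault, frames [G, L, T, A]
pos 7: D: fault, frames [G, L, T, A, D]
pos 8: A: hit
pos 9: D: hit
pos 10: K: fault, evict G, frames [L, T, A, D, K]
pos 11: T: hit
pos 12: D: hit
pos 13: K: hit
pos 14: T: hit
pos 15: Y: fault, evict L, frames [A, D, K, T, Y]
At position 15, page L is evicted.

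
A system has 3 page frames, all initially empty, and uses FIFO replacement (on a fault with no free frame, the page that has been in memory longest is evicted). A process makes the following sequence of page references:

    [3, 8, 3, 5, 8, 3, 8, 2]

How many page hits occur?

3 -> miss, frames (3)
8 -> miss, frames (3 8)
3 -> hit
5 -> miss, frames (3 8 5)
8 -> hit
3 -> hit
8 -> hit
2 -> miss, evict 3, frames (8 5 2)
Hits: 4.

4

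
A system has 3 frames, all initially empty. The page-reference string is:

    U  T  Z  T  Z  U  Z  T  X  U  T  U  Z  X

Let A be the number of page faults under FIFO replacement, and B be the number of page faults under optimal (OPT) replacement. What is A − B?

Under FIFO: F F F . . . . . F F F . F F → 8 faults.
Under OPT: F F F . . . . . F . . . F . → 5 faults.
A − B = 8 − 5 = 3.

3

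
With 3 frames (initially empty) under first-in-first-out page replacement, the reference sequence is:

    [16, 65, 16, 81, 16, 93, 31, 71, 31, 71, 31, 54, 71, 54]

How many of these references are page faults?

7

16 -> miss, frames [16]
65 -> miss, frames [16, 65]
16 -> hit
81 -> miss, frames [16, 65, 81]
16 -> hit
93 -> miss, evict 16, frames [65, 81, 93]
31 -> miss, evict 65, frames [81, 93, 31]
71 -> miss, evict 81, frames [93, 31, 71]
31 -> hit
71 -> hit
31 -> hit
54 -> miss, evict 93, frames [31, 71, 54]
71 -> hit
54 -> hit
Page faults: 7.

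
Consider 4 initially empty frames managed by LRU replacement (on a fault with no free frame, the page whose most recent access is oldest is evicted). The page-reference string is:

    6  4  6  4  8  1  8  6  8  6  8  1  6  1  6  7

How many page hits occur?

6 -> miss, frames (6)
4 -> miss, frames (6 4)
6 -> hit
4 -> hit
8 -> miss, frames (6 4 8)
1 -> miss, frames (6 4 8 1)
8 -> hit
6 -> hit
8 -> hit
6 -> hit
8 -> hit
1 -> hit
6 -> hit
1 -> hit
6 -> hit
7 -> miss, evict 4, frames (8 1 6 7)
Hits: 11.

11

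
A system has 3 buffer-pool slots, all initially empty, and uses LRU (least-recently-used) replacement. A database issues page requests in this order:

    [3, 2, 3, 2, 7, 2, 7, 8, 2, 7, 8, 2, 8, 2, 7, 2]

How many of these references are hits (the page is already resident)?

3 -> miss, frames [3]
2 -> miss, frames [3, 2]
3 -> hit
2 -> hit
7 -> miss, frames [3, 2, 7]
2 -> hit
7 -> hit
8 -> miss, evict 3, frames [2, 7, 8]
2 -> hit
7 -> hit
8 -> hit
2 -> hit
8 -> hit
2 -> hit
7 -> hit
2 -> hit
Hits: 12.

12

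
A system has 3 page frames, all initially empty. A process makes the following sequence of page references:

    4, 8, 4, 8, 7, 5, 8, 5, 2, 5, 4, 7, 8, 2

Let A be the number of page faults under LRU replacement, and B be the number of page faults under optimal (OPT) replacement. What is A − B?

2

Under LRU: F F . . F F . . F . F F F F → 9 faults.
Under OPT: F F . . F F . . F . . F F . → 7 faults.
A − B = 9 − 7 = 2.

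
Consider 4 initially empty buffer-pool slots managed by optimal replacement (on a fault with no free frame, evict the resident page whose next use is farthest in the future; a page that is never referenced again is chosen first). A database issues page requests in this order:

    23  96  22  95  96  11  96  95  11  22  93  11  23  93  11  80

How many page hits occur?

23: fault, frames {23}
96: fault, frames {23,96}
22: fault, frames {23,96,22}
95: fault, frames {23,96,22,95}
96: hit
11: fault, evict 23, frames {96,22,95,11}
96: hit
95: hit
11: hit
22: hit
93: fault, evict 95, frames {96,22,11,93}
11: hit
23: fault, evict 22, frames {96,11,93,23}
93: hit
11: hit
80: fault, evict 23, frames {96,11,93,80}
Hits: 8.

8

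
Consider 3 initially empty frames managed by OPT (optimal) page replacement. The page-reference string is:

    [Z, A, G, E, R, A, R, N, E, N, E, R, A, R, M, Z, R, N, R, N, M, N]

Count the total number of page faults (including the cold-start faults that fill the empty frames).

Z -> miss, frames [Z]
A -> miss, frames [Z, A]
G -> miss, frames [Z, A, G]
E -> miss, evict G, frames [Z, A, E]
R -> miss, evict Z, frames [A, E, R]
A -> hit
R -> hit
N -> miss, evict A, frames [E, R, N]
E -> hit
N -> hit
E -> hit
R -> hit
A -> miss, evict E, frames [R, N, A]
R -> hit
M -> miss, evict A, frames [R, N, M]
Z -> miss, evict M, frames [R, N, Z]
R -> hit
N -> hit
R -> hit
N -> hit
M -> miss, evict Z, frames [R, N, M]
N -> hit
Page faults: 10.

10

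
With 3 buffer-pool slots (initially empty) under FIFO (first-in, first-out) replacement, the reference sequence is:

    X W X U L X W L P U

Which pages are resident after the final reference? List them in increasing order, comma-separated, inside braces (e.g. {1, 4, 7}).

X: fault, frames {X}
W: fault, frames {X,W}
X: hit
U: fault, frames {X,W,U}
L: fault, evict X, frames {W,U,L}
X: fault, evict W, frames {U,L,X}
W: fault, evict U, frames {L,X,W}
L: hit
P: fault, evict L, frames {X,W,P}
U: fault, evict X, frames {W,P,U}

{P, U, W}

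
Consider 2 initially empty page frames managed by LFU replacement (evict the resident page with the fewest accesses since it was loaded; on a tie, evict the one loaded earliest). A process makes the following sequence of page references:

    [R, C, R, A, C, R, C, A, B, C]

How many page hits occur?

3

R -> miss, frames (R)
C -> miss, frames (R C)
R -> hit
A -> miss, evict C, frames (R A)
C -> miss, evict A, frames (R C)
R -> hit
C -> hit
A -> miss, evict C, frames (R A)
B -> miss, evict A, frames (R B)
C -> miss, evict B, frames (R C)
Hits: 3.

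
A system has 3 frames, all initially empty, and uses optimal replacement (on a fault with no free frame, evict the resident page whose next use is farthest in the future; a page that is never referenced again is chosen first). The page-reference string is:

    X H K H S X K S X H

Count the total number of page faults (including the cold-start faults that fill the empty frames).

5

X: miss, frames (X)
H: miss, frames (X H)
K: miss, frames (X H K)
H: hit
S: miss, evict H, frames (X K S)
X: hit
K: hit
S: hit
X: hit
H: miss, evict S, frames (X K H)
Page faults: 5.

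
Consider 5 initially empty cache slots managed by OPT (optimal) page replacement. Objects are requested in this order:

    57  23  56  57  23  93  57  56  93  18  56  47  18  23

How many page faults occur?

6

57 → miss, frames {57}
23 → miss, frames {57,23}
56 → miss, frames {57,23,56}
57 → hit
23 → hit
93 → miss, frames {57,23,56,93}
57 → hit
56 → hit
93 → hit
18 → miss, frames {57,23,56,93,18}
56 → hit
47 → miss, evict 93, frames {57,23,56,18,47}
18 → hit
23 → hit
Page faults: 6.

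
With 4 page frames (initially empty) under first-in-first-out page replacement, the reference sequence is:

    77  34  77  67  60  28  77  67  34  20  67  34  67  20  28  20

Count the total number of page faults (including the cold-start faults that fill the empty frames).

10

77 -> fault, frames (77)
34 -> fault, frames (77 34)
77 -> hit
67 -> fault, frames (77 34 67)
60 -> fault, frames (77 34 67 60)
28 -> fault, evict 77, frames (34 67 60 28)
77 -> fault, evict 34, frames (67 60 28 77)
67 -> hit
34 -> fault, evict 67, frames (60 28 77 34)
20 -> fault, evict 60, frames (28 77 34 20)
67 -> fault, evict 28, frames (77 34 20 67)
34 -> hit
67 -> hit
20 -> hit
28 -> fault, evict 77, frames (34 20 67 28)
20 -> hit
Page faults: 10.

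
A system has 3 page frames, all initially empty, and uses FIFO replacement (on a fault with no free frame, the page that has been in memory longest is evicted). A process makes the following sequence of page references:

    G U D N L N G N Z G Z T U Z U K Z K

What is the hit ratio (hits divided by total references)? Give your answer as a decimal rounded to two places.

G → fault, frames {G}
U → fault, frames {G,U}
D → fault, frames {G,U,D}
N → fault, evict G, frames {U,D,N}
L → fault, evict U, frames {D,N,L}
N → hit
G → fault, evict D, frames {N,L,G}
N → hit
Z → fault, evict N, frames {L,G,Z}
G → hit
Z → hit
T → fault, evict L, frames {G,Z,T}
U → fault, evict G, frames {Z,T,U}
Z → hit
U → hit
K → fault, evict Z, frames {T,U,K}
Z → fault, evict T, frames {U,K,Z}
K → hit
Hits: 7 of 18 references → 7/18 = 0.3889.

0.39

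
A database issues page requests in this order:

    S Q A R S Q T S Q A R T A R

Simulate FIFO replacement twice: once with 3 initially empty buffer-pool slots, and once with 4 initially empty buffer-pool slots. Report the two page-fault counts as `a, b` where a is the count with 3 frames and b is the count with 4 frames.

3 frames: F F F F F F F . . F F . . . → 9 faults.
4 frames: F F F F . . F F F F F F . . → 10 faults.
10 > 9: adding a frame increased faults — Belady's anomaly.

9, 10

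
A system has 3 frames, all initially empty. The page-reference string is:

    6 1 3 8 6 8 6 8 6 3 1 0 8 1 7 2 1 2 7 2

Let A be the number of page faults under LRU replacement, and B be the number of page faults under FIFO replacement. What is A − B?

Under LRU: F F F F F . . . . . F F F . F F . . . . → 10 faults.
Under FIFO: F F F F F . . . . . F F F . F F F . . . → 11 faults.
A − B = 10 − 11 = -1.

-1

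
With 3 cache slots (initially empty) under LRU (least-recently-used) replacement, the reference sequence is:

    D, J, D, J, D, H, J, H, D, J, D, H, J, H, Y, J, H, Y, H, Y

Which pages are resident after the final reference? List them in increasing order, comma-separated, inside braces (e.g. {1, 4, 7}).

{H, J, Y}

D: miss, frames (D)
J: miss, frames (D J)
D: hit
J: hit
D: hit
H: miss, frames (J D H)
J: hit
H: hit
D: hit
J: hit
D: hit
H: hit
J: hit
H: hit
Y: miss, evict D, frames (J H Y)
J: hit
H: hit
Y: hit
H: hit
Y: hit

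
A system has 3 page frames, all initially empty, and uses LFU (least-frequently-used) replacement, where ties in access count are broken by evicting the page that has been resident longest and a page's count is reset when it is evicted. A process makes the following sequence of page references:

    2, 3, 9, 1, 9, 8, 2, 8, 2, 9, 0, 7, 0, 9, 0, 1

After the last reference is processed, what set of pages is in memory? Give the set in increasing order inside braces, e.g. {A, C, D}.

{0, 1, 9}

2: miss, frames [2]
3: miss, frames [2, 3]
9: miss, frames [2, 3, 9]
1: miss, evict 2, frames [3, 9, 1]
9: hit
8: miss, evict 3, frames [9, 1, 8]
2: miss, evict 1, frames [9, 8, 2]
8: hit
2: hit
9: hit
0: miss, evict 8, frames [9, 2, 0]
7: miss, evict 0, frames [9, 2, 7]
0: miss, evict 7, frames [9, 2, 0]
9: hit
0: hit
1: miss, evict 2, frames [9, 0, 1]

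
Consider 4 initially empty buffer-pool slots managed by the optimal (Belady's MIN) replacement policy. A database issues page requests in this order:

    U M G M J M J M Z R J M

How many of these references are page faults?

U → fault, frames [U]
M → fault, frames [U, M]
G → fault, frames [U, M, G]
M → hit
J → fault, frames [U, M, G, J]
M → hit
J → hit
M → hit
Z → fault, evict G, frames [U, M, J, Z]
R → fault, evict Z, frames [U, M, J, R]
J → hit
M → hit
Page faults: 6.

6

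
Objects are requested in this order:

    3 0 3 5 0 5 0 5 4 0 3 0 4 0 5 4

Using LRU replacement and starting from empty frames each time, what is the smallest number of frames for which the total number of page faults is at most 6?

f=1: 16 faults
f=2: 10 faults
f=3: 6 faults
f=4: 4 faults
Smallest f with faults ≤ 6 is 3.

3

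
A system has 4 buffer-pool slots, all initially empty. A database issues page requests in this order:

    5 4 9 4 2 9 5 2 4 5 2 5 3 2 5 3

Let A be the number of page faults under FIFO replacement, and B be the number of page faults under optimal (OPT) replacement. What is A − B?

Under FIFO: F F F . F . . . . . . . F . F . → 6 faults.
Under OPT: F F F . F . . . . . . . F . . . → 5 faults.
A − B = 6 − 5 = 1.

1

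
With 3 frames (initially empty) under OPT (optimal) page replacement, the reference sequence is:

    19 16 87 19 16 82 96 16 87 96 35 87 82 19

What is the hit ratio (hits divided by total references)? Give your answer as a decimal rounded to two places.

19 → fault, frames [19]
16 → fault, frames [19, 16]
87 → fault, frames [19, 16, 87]
19 → hit
16 → hit
82 → fault, evict 19, frames [16, 87, 82]
96 → fault, evict 82, frames [16, 87, 96]
16 → hit
87 → hit
96 → hit
35 → fault, evict 96, frames [16, 87, 35]
87 → hit
82 → fault, evict 35, frames [16, 87, 82]
19 → fault, evict 82, frames [16, 87, 19]
Hits: 6 of 14 references → 6/14 = 0.4286.

0.43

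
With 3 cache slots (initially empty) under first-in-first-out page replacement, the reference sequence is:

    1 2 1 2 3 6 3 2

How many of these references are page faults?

1 -> miss, frames (1)
2 -> miss, frames (1 2)
1 -> hit
2 -> hit
3 -> miss, frames (1 2 3)
6 -> miss, evict 1, frames (2 3 6)
3 -> hit
2 -> hit
Page faults: 4.

4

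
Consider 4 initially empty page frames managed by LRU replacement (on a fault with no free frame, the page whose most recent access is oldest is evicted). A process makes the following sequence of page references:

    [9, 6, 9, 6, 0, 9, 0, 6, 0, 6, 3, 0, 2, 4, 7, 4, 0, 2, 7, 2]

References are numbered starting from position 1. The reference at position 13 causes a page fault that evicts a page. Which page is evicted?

9

pos 1: 9 → miss, frames [9]
pos 2: 6 → miss, frames [9, 6]
pos 3: 9 → hit
pos 4: 6 → hit
pos 5: 0 → miss, frames [9, 6, 0]
pos 6: 9 → hit
pos 7: 0 → hit
pos 8: 6 → hit
pos 9: 0 → hit
pos 10: 6 → hit
pos 11: 3 → miss, frames [9, 0, 6, 3]
pos 12: 0 → hit
pos 13: 2 → miss, evict 9, frames [6, 3, 0, 2]
At position 13, page 9 is evicted.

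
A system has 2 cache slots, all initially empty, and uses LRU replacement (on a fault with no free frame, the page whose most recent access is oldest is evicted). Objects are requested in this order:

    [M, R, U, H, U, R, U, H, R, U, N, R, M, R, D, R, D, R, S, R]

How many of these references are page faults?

13

M: fault, frames (M)
R: fault, frames (M R)
U: fault, evict M, frames (R U)
H: fault, evict R, frames (U H)
U: hit
R: fault, evict H, frames (U R)
U: hit
H: fault, evict R, frames (U H)
R: fault, evict U, frames (H R)
U: fault, evict H, frames (R U)
N: fault, evict R, frames (U N)
R: fault, evict U, frames (N R)
M: fault, evict N, frames (R M)
R: hit
D: fault, evict M, frames (R D)
R: hit
D: hit
R: hit
S: fault, evict D, frames (R S)
R: hit
Page faults: 13.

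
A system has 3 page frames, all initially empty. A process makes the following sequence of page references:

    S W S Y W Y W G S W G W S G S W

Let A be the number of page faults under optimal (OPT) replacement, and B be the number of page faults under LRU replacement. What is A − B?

Under OPT: F F . F . . . F . . . . . . . . → 4 faults.
Under LRU: F F . F . . . F F . . . . . . . → 5 faults.
A − B = 4 − 5 = -1.

-1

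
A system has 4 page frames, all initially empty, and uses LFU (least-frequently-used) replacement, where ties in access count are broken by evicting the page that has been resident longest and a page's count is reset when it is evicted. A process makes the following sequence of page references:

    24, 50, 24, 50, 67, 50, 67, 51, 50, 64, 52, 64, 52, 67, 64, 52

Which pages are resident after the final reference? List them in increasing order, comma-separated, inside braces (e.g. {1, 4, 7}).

{24, 50, 52, 67}

24: fault, frames (24)
50: fault, frames (24 50)
24: hit
50: hit
67: fault, frames (24 50 67)
50: hit
67: hit
51: fault, frames (24 50 67 51)
50: hit
64: fault, evict 51, frames (24 50 67 64)
52: fault, evict 64, frames (24 50 67 52)
64: fault, evict 52, frames (24 50 67 64)
52: fault, evict 64, frames (24 50 67 52)
67: hit
64: fault, evict 52, frames (24 50 67 64)
52: fault, evict 64, frames (24 50 67 52)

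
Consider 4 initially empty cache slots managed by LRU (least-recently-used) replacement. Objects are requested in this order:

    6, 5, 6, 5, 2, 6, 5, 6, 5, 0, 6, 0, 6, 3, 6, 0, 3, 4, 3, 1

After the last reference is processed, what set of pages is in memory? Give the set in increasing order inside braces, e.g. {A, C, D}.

6 → miss, frames {6}
5 → miss, frames {6,5}
6 → hit
5 → hit
2 → miss, frames {6,5,2}
6 → hit
5 → hit
6 → hit
5 → hit
0 → miss, frames {2,6,5,0}
6 → hit
0 → hit
6 → hit
3 → miss, evict 2, frames {5,0,6,3}
6 → hit
0 → hit
3 → hit
4 → miss, evict 5, frames {6,0,3,4}
3 → hit
1 → miss, evict 6, frames {0,4,3,1}

{0, 1, 3, 4}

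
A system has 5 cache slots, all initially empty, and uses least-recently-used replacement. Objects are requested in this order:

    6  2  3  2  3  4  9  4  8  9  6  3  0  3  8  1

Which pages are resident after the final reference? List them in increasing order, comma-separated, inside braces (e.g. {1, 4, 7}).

{0, 1, 3, 6, 8}

6: fault, frames (6)
2: fault, frames (6 2)
3: fault, frames (6 2 3)
2: hit
3: hit
4: fault, frames (6 2 3 4)
9: fault, frames (6 2 3 4 9)
4: hit
8: fault, evict 6, frames (2 3 9 4 8)
9: hit
6: fault, evict 2, frames (3 4 8 9 6)
3: hit
0: fault, evict 4, frames (8 9 6 3 0)
3: hit
8: hit
1: fault, evict 9, frames (6 0 3 8 1)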